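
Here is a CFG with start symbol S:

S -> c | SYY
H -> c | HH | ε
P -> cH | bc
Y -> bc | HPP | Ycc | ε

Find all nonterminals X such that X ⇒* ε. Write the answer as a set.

Directly nullable (have an ε-rule): {H, Y}.
Not nullable: P, S — each has a terminal in every rule's right-hand side or depends on a non-nullable symbol.

{H, Y}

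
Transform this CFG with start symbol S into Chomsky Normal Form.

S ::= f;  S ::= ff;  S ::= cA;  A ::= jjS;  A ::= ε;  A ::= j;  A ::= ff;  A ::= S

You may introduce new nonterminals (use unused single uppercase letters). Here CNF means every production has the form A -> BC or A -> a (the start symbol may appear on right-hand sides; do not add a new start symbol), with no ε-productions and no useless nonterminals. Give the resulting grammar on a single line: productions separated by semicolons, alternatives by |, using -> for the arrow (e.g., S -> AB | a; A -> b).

S -> c | f | BA | CC; A -> c | f | j | BA | CC | DE; B -> c; C -> f; D -> j; E -> DS

Nullable: {A}; after ε-elimination: S -> c | f | cA | ff; A -> S | j | ff | jjS.
After unit-elimination: S -> c | f | cA | ff; A -> c | f | j | cA | ff | jjS.
TERM: introduce B -> c, C -> f, D -> j and substitute in every rule of length ≥2.
BIN: A -> DDS becomes A -> DE, E -> DS.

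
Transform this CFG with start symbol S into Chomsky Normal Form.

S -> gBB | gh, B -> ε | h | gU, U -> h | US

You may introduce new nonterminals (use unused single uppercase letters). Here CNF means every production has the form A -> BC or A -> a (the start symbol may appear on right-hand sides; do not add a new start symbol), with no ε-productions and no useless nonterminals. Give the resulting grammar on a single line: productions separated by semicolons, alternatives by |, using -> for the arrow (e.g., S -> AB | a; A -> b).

Nullable: {B}; after ε-elimination: S -> g | gB | gh | gBB; B -> h | gU; U -> h | US.
No unit productions to eliminate.
TERM: introduce A -> g, C -> h and substitute in every rule of length ≥2.
BIN: S -> ABB becomes S -> AD, D -> BB.

S -> g | AB | AC | AD; A -> g; B -> h | AU; C -> h; D -> BB; U -> h | US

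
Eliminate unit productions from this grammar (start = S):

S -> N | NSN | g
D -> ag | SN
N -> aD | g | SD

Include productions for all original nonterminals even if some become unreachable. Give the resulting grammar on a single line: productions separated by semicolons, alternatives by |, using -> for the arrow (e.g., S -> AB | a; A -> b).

S -> g | SD | aD | NSN; D -> SN | ag; N -> g | SD | aD

Unit productions: S->N.
Unit pairs (A ⇒* B via units): (S,N).
S: inherits non-unit rules of {N, S} → NSN | SD | aD | g.
D: inherits non-unit rules of {D} → SN | ag.
N: inherits non-unit rules of {N} → SD | aD | g.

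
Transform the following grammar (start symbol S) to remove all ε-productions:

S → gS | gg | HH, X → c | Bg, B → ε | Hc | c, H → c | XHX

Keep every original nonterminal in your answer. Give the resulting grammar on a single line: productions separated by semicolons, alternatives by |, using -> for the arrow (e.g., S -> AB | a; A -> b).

Nullable set: {B}.
Drop B -> ε.
X -> Bg: B nullable, giving Bg | g.
Unchanged (no nullable symbols): S -> HH; S -> gS; S -> gg; B -> Hc; B -> c; H -> XHX; H -> c; X -> c.

S -> HH | gS | gg; B -> c | Hc; H -> c | XHX; X -> c | g | Bg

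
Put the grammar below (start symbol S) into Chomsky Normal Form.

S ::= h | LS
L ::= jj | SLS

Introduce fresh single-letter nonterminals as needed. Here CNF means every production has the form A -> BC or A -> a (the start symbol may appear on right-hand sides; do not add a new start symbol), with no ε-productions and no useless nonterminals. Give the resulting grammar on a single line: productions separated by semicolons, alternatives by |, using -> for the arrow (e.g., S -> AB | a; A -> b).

No ε-productions.
No unit productions to eliminate.
TERM: introduce A -> j and substitute in every rule of length ≥2.
BIN: L -> SLS becomes L -> SB, B -> LS.

S -> h | LS; A -> j; B -> LS; L -> AA | SB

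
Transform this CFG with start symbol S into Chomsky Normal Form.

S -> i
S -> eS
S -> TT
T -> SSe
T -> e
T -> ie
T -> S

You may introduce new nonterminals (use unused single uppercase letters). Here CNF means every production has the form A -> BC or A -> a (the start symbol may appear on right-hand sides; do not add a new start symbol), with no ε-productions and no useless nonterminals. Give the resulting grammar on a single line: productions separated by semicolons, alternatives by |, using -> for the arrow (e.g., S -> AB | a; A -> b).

No ε-productions.
After unit-elimination: S -> i | TT | eS; T -> e | i | TT | eS | ie | SSe.
TERM: introduce A -> e, B -> i and substitute in every rule of length ≥2.
BIN: T -> SSA becomes T -> SC, C -> SA.

S -> i | AS | TT; A -> e; B -> i; C -> SA; T -> e | i | AS | BA | SC | TT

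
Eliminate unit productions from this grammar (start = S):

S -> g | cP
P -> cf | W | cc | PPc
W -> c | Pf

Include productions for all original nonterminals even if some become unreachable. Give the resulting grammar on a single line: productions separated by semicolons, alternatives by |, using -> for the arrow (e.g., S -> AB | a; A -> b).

S -> g | cP; P -> c | Pf | cc | cf | PPc; W -> c | Pf

Unit productions: P->W.
Unit pairs (A ⇒* B via units): (P,W).
S: inherits non-unit rules of {S} → cP | g.
P: inherits non-unit rules of {P, W} → PPc | Pf | c | cc | cf.
W: inherits non-unit rules of {W} → Pf | c.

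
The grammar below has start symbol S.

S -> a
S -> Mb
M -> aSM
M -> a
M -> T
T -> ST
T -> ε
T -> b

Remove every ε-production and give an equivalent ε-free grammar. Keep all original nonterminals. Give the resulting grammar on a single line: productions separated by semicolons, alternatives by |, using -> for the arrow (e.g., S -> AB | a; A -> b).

Nullable set: {M, T}.
S -> Mb: M nullable, giving Mb | b.
M -> T: T nullable, giving T.
M -> aSM: M nullable, giving aS | aSM.
Drop T -> ε.
T -> ST: T nullable, giving S | ST.
Unchanged (no nullable symbols): S -> a; M -> a; T -> b.

S -> a | b | Mb; M -> T | a | aS | aSM; T -> S | b | ST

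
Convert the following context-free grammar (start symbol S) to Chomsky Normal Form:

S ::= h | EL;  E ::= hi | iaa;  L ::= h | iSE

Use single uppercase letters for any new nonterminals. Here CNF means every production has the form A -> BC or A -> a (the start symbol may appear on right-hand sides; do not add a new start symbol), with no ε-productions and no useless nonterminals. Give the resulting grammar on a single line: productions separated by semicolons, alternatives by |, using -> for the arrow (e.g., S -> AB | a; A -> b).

No ε-productions.
No unit productions to eliminate.
TERM: introduce C -> a, A -> h, B -> i and substitute in every rule of length ≥2.
BIN: E -> BCC becomes E -> BD, D -> CC; L -> BSE becomes L -> BF, F -> SE.

S -> h | EL; A -> h; B -> i; C -> a; D -> CC; E -> AB | BD; F -> SE; L -> h | BF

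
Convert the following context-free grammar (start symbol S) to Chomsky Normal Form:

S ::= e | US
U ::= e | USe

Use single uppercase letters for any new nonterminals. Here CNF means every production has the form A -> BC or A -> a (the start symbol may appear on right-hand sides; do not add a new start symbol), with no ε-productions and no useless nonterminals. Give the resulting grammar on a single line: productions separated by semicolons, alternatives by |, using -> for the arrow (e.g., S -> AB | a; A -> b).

S -> e | US; A -> e; B -> SA; U -> e | UB

No ε-productions.
No unit productions to eliminate.
TERM: introduce A -> e and substitute in every rule of length ≥2.
BIN: U -> USA becomes U -> UB, B -> SA.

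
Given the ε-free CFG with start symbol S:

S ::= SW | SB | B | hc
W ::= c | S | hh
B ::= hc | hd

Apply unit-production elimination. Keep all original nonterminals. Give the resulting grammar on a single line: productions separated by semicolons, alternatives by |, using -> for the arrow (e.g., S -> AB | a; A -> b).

S -> SB | SW | hc | hd; B -> hc | hd; W -> c | SB | SW | hc | hd | hh

Unit productions: S->B, W->S.
Unit pairs (A ⇒* B via units): (S,B), (W,B), (W,S).
S: inherits non-unit rules of {B, S} → SB | SW | hc | hd.
B: inherits non-unit rules of {B} → hc | hd.
W: inherits non-unit rules of {B, S, W} → SB | SW | c | hc | hd | hh.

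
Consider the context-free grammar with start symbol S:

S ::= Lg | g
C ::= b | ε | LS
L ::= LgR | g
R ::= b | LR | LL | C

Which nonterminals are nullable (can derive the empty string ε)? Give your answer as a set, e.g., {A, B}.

{C, R}

Directly nullable (have an ε-rule): {C}.
R is nullable via R -> C (every symbol on the right is already known nullable).
Not nullable: L, S — each has a terminal in every rule's right-hand side or depends on a non-nullable symbol.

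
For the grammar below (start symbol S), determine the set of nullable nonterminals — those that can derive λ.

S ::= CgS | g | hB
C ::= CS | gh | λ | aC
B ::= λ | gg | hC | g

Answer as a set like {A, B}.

Directly nullable (have an ε-rule): {B, C}.
Not nullable: S — each has a terminal in every rule's right-hand side or depends on a non-nullable symbol.

{B, C}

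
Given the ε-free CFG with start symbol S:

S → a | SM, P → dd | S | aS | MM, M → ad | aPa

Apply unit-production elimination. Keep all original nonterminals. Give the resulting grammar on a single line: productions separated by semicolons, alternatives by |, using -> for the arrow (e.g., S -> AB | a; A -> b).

Unit productions: P->S.
Unit pairs (A ⇒* B via units): (P,S).
S: inherits non-unit rules of {S} → SM | a.
M: inherits non-unit rules of {M} → aPa | ad.
P: inherits non-unit rules of {P, S} → MM | SM | a | aS | dd.

S -> a | SM; M -> ad | aPa; P -> a | MM | SM | aS | dd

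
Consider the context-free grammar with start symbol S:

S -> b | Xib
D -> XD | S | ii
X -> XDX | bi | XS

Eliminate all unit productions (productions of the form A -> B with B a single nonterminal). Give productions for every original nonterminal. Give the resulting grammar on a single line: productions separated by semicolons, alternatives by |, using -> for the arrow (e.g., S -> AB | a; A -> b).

Unit productions: D->S.
Unit pairs (A ⇒* B via units): (D,S).
S: inherits non-unit rules of {S} → Xib | b.
D: inherits non-unit rules of {D, S} → XD | Xib | b | ii.
X: inherits non-unit rules of {X} → XDX | XS | bi.

S -> b | Xib; D -> b | XD | ii | Xib; X -> XS | bi | XDX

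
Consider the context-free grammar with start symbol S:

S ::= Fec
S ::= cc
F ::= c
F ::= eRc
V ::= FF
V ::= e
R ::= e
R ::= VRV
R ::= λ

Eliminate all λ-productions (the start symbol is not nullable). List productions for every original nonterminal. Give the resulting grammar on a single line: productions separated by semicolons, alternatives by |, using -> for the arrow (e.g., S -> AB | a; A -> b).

Nullable set: {R}.
F -> eRc: R nullable, giving eRc | ec.
Drop R -> λ.
R -> VRV: R nullable, giving VRV | VV.
Unchanged (no nullable symbols): S -> Fec; S -> cc; F -> c; R -> e; V -> FF; V -> e.

S -> cc | Fec; F -> c | ec | eRc; R -> e | VV | VRV; V -> e | FF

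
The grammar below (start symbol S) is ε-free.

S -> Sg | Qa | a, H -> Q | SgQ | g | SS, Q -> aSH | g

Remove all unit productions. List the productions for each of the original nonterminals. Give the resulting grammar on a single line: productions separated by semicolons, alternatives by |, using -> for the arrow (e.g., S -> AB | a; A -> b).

S -> a | Qa | Sg; H -> g | SS | SgQ | aSH; Q -> g | aSH

Unit productions: H->Q.
Unit pairs (A ⇒* B via units): (H,Q).
S: inherits non-unit rules of {S} → Qa | Sg | a.
H: inherits non-unit rules of {H, Q} → SS | SgQ | aSH | g.
Q: inherits non-unit rules of {Q} → aSH | g.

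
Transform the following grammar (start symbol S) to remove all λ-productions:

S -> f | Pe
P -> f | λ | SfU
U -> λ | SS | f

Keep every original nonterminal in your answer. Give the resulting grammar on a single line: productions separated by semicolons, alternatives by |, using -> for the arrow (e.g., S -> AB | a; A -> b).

Nullable set: {P, U}.
S -> Pe: P nullable, giving Pe | e.
Drop P -> λ.
P -> SfU: U nullable, giving Sf | SfU.
Drop U -> λ.
Unchanged (no nullable symbols): S -> f; P -> f; U -> SS; U -> f.

S -> e | f | Pe; P -> f | Sf | SfU; U -> f | SS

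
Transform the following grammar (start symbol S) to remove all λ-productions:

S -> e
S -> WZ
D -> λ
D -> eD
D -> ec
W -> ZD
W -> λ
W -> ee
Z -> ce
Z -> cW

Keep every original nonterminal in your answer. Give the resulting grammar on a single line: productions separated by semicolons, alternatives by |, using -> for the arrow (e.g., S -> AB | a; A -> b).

Nullable set: {D, W}.
S -> WZ: W nullable, giving WZ | Z.
Drop D -> λ.
D -> eD: D nullable, giving e | eD.
Drop W -> λ.
W -> ZD: D nullable, giving Z | ZD.
Z -> cW: W nullable, giving c | cW.
Unchanged (no nullable symbols): S -> e; D -> ec; W -> ee; Z -> ce.

S -> Z | e | WZ; D -> e | eD | ec; W -> Z | ZD | ee; Z -> c | cW | ce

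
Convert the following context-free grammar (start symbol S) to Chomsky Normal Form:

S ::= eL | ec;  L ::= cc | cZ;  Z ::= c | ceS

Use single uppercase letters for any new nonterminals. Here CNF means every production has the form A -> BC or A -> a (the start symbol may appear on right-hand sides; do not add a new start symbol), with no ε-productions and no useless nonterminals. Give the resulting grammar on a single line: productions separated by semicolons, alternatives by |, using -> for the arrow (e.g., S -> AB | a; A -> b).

No ε-productions.
No unit productions to eliminate.
TERM: introduce A -> c, B -> e and substitute in every rule of length ≥2.
BIN: Z -> ABS becomes Z -> AC, C -> BS.

S -> BA | BL; A -> c; B -> e; C -> BS; L -> AA | AZ; Z -> c | AC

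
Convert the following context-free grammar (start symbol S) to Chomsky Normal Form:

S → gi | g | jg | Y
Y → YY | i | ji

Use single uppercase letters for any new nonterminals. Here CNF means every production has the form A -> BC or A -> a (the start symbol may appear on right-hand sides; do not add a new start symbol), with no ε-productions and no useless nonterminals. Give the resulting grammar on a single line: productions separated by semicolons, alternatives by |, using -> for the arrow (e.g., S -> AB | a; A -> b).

S -> g | i | AB | CA | CB | YY; A -> g; B -> i; C -> j; Y -> i | CB | YY

No ε-productions.
After unit-elimination: S -> g | i | YY | gi | jg | ji; Y -> i | YY | ji.
TERM: introduce A -> g, B -> i, C -> j and substitute in every rule of length ≥2.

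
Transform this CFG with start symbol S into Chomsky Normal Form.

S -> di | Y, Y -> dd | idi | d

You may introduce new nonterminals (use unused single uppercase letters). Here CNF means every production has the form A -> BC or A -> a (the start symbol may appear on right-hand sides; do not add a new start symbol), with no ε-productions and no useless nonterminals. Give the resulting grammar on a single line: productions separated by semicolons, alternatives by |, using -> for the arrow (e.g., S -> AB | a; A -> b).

No ε-productions.
After unit-elimination: S -> d | dd | di | idi; Y -> d | dd | idi.
TERM: introduce A -> d, B -> i and substitute in every rule of length ≥2.
BIN: S -> BAB becomes S -> BC, C -> AB; Y -> BAB becomes Y -> BD, D -> AB.
Drop unreachable/unproductive: Y.

S -> d | AA | AB | BC; A -> d; B -> i; C -> AB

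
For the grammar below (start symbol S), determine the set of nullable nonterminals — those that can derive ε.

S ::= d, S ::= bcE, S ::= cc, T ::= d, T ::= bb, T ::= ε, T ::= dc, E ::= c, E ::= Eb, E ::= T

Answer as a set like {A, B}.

Directly nullable (have an ε-rule): {T}.
E is nullable via E -> T (every symbol on the right is already known nullable).
Not nullable: S — each has a terminal in every rule's right-hand side or depends on a non-nullable symbol.

{E, T}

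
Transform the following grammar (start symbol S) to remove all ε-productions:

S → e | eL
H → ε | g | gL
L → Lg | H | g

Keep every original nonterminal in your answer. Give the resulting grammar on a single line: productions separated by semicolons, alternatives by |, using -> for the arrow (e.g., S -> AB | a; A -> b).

Nullable set: {H, L}.
S -> eL: L nullable, giving e | eL.
Drop H -> ε.
H -> gL: L nullable, giving g | gL.
L -> H: H nullable, giving H.
L -> Lg: L nullable, giving Lg | g.
Unchanged (no nullable symbols): S -> e; H -> g; L -> g.

S -> e | eL; H -> g | gL; L -> H | g | Lg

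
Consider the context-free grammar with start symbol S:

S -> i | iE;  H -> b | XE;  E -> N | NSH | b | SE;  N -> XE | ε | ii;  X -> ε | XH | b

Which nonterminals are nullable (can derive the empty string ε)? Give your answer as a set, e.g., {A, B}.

{E, H, N, X}

Directly nullable (have an ε-rule): {N, X}.
E is nullable via E -> N (every symbol on the right is already known nullable).
H is nullable via H -> XE (every symbol on the right is already known nullable).
Not nullable: S — each has a terminal in every rule's right-hand side or depends on a non-nullable symbol.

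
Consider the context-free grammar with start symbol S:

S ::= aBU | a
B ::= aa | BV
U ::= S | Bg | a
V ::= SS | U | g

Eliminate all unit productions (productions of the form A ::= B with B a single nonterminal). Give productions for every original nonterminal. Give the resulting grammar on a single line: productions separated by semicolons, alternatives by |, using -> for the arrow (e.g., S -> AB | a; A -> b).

Unit productions: U->S, V->U.
Unit pairs (A ⇒* B via units): (U,S), (V,S), (V,U).
S: inherits non-unit rules of {S} → a | aBU.
B: inherits non-unit rules of {B} → BV | aa.
U: inherits non-unit rules of {S, U} → Bg | a | aBU.
V: inherits non-unit rules of {S, U, V} → Bg | SS | a | aBU | g.

S -> a | aBU; B -> BV | aa; U -> a | Bg | aBU; V -> a | g | Bg | SS | aBU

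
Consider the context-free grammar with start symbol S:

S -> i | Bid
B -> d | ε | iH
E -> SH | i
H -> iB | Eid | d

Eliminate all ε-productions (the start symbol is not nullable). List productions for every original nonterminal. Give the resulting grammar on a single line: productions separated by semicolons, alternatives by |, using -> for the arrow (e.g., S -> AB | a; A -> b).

Nullable set: {B}.
S -> Bid: B nullable, giving Bid | id.
Drop B -> ε.
H -> iB: B nullable, giving i | iB.
Unchanged (no nullable symbols): S -> i; B -> d; B -> iH; E -> SH; E -> i; H -> Eid; H -> d.

S -> i | id | Bid; B -> d | iH; E -> i | SH; H -> d | i | iB | Eid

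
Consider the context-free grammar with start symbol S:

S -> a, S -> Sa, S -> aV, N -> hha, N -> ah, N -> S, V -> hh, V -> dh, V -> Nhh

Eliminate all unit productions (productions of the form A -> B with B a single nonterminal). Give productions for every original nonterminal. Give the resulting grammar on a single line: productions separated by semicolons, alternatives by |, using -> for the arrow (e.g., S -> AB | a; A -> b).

Unit productions: N->S.
Unit pairs (A ⇒* B via units): (N,S).
S: inherits non-unit rules of {S} → Sa | a | aV.
N: inherits non-unit rules of {N, S} → Sa | a | aV | ah | hha.
V: inherits non-unit rules of {V} → Nhh | dh | hh.

S -> a | Sa | aV; N -> a | Sa | aV | ah | hha; V -> dh | hh | Nhh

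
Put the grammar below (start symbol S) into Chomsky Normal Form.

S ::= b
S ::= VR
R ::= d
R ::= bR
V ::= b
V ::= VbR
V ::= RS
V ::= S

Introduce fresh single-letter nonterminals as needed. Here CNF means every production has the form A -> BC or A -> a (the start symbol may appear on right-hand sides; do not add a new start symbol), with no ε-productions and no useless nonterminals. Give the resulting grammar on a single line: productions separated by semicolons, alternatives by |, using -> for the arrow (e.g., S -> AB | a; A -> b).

No ε-productions.
After unit-elimination: S -> b | VR; R -> d | bR; V -> b | RS | VR | VbR.
TERM: introduce A -> b and substitute in every rule of length ≥2.
BIN: V -> VAR becomes V -> VB, B -> AR.

S -> b | VR; A -> b; B -> AR; R -> d | AR; V -> b | RS | VB | VR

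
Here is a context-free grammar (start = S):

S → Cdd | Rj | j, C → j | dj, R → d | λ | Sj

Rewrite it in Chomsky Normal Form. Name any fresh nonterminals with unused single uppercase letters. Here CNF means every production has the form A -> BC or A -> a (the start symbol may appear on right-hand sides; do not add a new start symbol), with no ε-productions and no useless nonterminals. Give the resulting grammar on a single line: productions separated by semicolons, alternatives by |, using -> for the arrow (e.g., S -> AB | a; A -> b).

Nullable: {R}; after ε-elimination: S -> j | Rj | Cdd; C -> j | dj; R -> d | Sj.
No unit productions to eliminate.
TERM: introduce A -> d, B -> j and substitute in every rule of length ≥2.
BIN: S -> CAA becomes S -> CD, D -> AA.

S -> j | CD | RB; A -> d; B -> j; C -> j | AB; D -> AA; R -> d | SB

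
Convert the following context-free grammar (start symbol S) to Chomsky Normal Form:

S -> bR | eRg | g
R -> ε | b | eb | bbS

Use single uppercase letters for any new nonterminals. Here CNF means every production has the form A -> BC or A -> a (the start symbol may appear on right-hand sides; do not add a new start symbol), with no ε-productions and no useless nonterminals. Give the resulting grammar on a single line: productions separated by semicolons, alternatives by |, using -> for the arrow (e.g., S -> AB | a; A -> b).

Nullable: {R}; after ε-elimination: S -> b | g | bR | eg | eRg; R -> b | eb | bbS.
No unit productions to eliminate.
TERM: introduce A -> b, B -> e, C -> g and substitute in every rule of length ≥2.
BIN: R -> AAS becomes R -> AD, D -> AS; S -> BRC becomes S -> BE, E -> RC.

S -> b | g | AR | BC | BE; A -> b; B -> e; C -> g; D -> AS; E -> RC; R -> b | AD | BA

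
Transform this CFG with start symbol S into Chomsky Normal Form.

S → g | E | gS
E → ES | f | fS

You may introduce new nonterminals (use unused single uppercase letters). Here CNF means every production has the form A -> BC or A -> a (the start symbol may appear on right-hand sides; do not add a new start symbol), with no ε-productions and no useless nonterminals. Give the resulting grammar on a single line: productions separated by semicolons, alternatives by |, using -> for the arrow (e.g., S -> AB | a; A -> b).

No ε-productions.
After unit-elimination: S -> f | g | ES | fS | gS; E -> f | ES | fS.
TERM: introduce A -> f, B -> g and substitute in every rule of length ≥2.

S -> f | g | AS | BS | ES; A -> f; B -> g; E -> f | AS | ES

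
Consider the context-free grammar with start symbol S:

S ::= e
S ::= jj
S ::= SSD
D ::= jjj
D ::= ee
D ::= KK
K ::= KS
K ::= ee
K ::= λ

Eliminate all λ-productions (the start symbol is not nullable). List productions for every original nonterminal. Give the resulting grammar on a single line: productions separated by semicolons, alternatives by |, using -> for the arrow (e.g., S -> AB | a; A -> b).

Nullable set: {D, K}.
S -> SSD: D nullable, giving SS | SSD.
D -> KK: K, K nullable, giving K | KK.
Drop K -> λ.
K -> KS: K nullable, giving KS | S.
Unchanged (no nullable symbols): S -> e; S -> jj; D -> ee; D -> jjj; K -> ee.

S -> e | SS | jj | SSD; D -> K | KK | ee | jjj; K -> S | KS | ee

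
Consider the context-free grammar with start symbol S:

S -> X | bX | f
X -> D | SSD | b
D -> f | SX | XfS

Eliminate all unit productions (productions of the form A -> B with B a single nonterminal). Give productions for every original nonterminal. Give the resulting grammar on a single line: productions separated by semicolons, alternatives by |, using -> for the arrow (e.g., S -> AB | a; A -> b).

S -> b | f | SX | bX | SSD | XfS; D -> f | SX | XfS; X -> b | f | SX | SSD | XfS

Unit productions: S->X, X->D.
Unit pairs (A ⇒* B via units): (S,D), (S,X), (X,D).
S: inherits non-unit rules of {D, S, X} → SSD | SX | XfS | b | bX | f.
D: inherits non-unit rules of {D} → SX | XfS | f.
X: inherits non-unit rules of {D, X} → SSD | SX | XfS | b | f.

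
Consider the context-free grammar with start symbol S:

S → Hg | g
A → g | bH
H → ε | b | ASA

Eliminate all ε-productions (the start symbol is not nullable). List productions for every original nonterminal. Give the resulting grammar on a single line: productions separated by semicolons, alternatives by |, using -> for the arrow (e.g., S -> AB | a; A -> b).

S -> g | Hg; A -> b | g | bH; H -> b | ASA

Nullable set: {H}.
S -> Hg: H nullable, giving Hg | g.
A -> bH: H nullable, giving b | bH.
Drop H -> ε.
Unchanged (no nullable symbols): S -> g; A -> g; H -> ASA; H -> b.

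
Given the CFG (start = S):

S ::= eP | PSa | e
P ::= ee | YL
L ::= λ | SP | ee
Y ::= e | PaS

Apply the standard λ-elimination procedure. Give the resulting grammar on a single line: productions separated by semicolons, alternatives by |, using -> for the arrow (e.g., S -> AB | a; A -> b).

Nullable set: {L}.
Drop L -> λ.
P -> YL: L nullable, giving Y | YL.
Unchanged (no nullable symbols): S -> PSa; S -> e; S -> eP; L -> SP; L -> ee; P -> ee; Y -> PaS; Y -> e.

S -> e | eP | PSa; L -> SP | ee; P -> Y | YL | ee; Y -> e | PaS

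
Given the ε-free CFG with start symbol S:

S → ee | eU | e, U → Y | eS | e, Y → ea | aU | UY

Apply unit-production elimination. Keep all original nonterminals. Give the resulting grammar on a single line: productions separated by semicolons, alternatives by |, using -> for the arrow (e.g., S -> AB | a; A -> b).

S -> e | eU | ee; U -> e | UY | aU | eS | ea; Y -> UY | aU | ea

Unit productions: U->Y.
Unit pairs (A ⇒* B via units): (U,Y).
S: inherits non-unit rules of {S} → e | eU | ee.
U: inherits non-unit rules of {U, Y} → UY | aU | e | eS | ea.
Y: inherits non-unit rules of {Y} → UY | aU | ea.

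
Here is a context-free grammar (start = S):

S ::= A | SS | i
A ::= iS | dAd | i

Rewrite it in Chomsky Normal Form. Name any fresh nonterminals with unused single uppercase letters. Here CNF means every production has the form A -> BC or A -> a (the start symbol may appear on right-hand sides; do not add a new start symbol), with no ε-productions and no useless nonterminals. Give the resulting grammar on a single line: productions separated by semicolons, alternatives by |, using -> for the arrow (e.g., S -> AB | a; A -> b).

No ε-productions.
After unit-elimination: S -> i | SS | iS | dAd; A -> i | iS | dAd.
TERM: introduce B -> d, C -> i and substitute in every rule of length ≥2.
BIN: A -> BAB becomes A -> BD, D -> AB; S -> BAB becomes S -> BE, E -> AB.

S -> i | BE | CS | SS; A -> i | BD | CS; B -> d; C -> i; D -> AB; E -> AB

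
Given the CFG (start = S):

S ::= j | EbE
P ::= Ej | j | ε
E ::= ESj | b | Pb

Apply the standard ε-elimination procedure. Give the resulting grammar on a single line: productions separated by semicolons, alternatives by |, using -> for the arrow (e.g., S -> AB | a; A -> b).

Nullable set: {P}.
E -> Pb: P nullable, giving Pb | b.
Drop P -> ε.
Unchanged (no nullable symbols): S -> EbE; S -> j; E -> ESj; E -> b; P -> Ej; P -> j.

S -> j | EbE; E -> b | Pb | ESj; P -> j | Ej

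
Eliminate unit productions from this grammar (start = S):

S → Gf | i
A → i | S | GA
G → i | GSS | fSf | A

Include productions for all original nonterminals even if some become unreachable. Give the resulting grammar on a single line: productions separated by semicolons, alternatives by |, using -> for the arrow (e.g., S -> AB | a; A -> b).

S -> i | Gf; A -> i | GA | Gf; G -> i | GA | Gf | GSS | fSf

Unit productions: A->S, G->A.
Unit pairs (A ⇒* B via units): (A,S), (G,A), (G,S).
S: inherits non-unit rules of {S} → Gf | i.
A: inherits non-unit rules of {A, S} → GA | Gf | i.
G: inherits non-unit rules of {A, G, S} → GA | GSS | Gf | fSf | i.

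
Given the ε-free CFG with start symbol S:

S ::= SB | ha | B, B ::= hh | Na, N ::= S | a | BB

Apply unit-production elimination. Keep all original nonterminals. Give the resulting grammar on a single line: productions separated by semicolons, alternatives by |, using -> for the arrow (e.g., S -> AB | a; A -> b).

S -> Na | SB | ha | hh; B -> Na | hh; N -> a | BB | Na | SB | ha | hh

Unit productions: N->S, S->B.
Unit pairs (A ⇒* B via units): (N,B), (N,S), (S,B).
S: inherits non-unit rules of {B, S} → Na | SB | ha | hh.
B: inherits non-unit rules of {B} → Na | hh.
N: inherits non-unit rules of {B, N, S} → BB | Na | SB | a | ha | hh.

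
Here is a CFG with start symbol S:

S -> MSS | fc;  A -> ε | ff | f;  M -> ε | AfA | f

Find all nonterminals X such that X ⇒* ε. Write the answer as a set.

{A, M}

Directly nullable (have an ε-rule): {A, M}.
Not nullable: S — each has a terminal in every rule's right-hand side or depends on a non-nullable symbol.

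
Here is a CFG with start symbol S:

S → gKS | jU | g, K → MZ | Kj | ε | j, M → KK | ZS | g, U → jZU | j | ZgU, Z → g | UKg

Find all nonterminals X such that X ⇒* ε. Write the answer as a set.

{K, M}

Directly nullable (have an ε-rule): {K}.
M is nullable via M -> KK (every symbol on the right is already known nullable).
Not nullable: S, U, Z — each has a terminal in every rule's right-hand side or depends on a non-nullable symbol.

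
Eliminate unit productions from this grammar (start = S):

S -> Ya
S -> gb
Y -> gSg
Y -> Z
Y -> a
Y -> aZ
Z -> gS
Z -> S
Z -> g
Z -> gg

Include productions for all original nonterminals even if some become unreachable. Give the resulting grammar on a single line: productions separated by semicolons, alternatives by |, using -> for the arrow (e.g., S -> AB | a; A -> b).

S -> Ya | gb; Y -> a | g | Ya | aZ | gS | gb | gg | gSg; Z -> g | Ya | gS | gb | gg

Unit productions: Y->Z, Z->S.
Unit pairs (A ⇒* B via units): (Y,S), (Y,Z), (Z,S).
S: inherits non-unit rules of {S} → Ya | gb.
Y: inherits non-unit rules of {S, Y, Z} → Ya | a | aZ | g | gS | gSg | gb | gg.
Z: inherits non-unit rules of {S, Z} → Ya | g | gS | gb | gg.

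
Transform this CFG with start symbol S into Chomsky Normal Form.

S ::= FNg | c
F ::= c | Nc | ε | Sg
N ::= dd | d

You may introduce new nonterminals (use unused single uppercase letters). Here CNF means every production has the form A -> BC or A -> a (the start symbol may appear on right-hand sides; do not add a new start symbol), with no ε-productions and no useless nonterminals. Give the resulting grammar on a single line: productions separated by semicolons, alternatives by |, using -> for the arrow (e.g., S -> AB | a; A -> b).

Nullable: {F}; after ε-elimination: S -> c | Ng | FNg; F -> c | Nc | Sg; N -> d | dd.
No unit productions to eliminate.
TERM: introduce A -> c, C -> d, B -> g and substitute in every rule of length ≥2.
BIN: S -> FNB becomes S -> FD, D -> NB.

S -> c | FD | NB; A -> c; B -> g; C -> d; D -> NB; F -> c | NA | SB; N -> d | CC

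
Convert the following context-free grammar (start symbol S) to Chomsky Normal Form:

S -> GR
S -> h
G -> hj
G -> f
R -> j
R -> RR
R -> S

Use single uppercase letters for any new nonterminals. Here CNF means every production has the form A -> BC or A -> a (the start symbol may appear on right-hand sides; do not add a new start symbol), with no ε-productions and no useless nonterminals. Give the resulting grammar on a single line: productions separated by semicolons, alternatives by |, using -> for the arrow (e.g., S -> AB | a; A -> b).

No ε-productions.
After unit-elimination: S -> h | GR; G -> f | hj; R -> h | j | GR | RR.
TERM: introduce A -> h, B -> j and substitute in every rule of length ≥2.

S -> h | GR; A -> h; B -> j; G -> f | AB; R -> h | j | GR | RR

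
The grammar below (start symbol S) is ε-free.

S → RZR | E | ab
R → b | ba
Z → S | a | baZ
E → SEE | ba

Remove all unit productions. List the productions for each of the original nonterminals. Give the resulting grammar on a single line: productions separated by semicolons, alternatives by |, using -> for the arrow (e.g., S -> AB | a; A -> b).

S -> ab | ba | RZR | SEE; E -> ba | SEE; R -> b | ba; Z -> a | ab | ba | RZR | SEE | baZ

Unit productions: S->E, Z->S.
Unit pairs (A ⇒* B via units): (S,E), (Z,E), (Z,S).
S: inherits non-unit rules of {E, S} → RZR | SEE | ab | ba.
E: inherits non-unit rules of {E} → SEE | ba.
R: inherits non-unit rules of {R} → b | ba.
Z: inherits non-unit rules of {E, S, Z} → RZR | SEE | a | ab | ba | baZ.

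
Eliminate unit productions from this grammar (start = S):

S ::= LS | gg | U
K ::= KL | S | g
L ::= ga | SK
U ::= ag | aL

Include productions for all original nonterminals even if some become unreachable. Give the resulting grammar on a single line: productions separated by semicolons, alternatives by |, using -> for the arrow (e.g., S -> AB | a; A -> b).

Unit productions: K->S, S->U.
Unit pairs (A ⇒* B via units): (K,S), (K,U), (S,U).
S: inherits non-unit rules of {S, U} → LS | aL | ag | gg.
K: inherits non-unit rules of {K, S, U} → KL | LS | aL | ag | g | gg.
L: inherits non-unit rules of {L} → SK | ga.
U: inherits non-unit rules of {U} → aL | ag.

S -> LS | aL | ag | gg; K -> g | KL | LS | aL | ag | gg; L -> SK | ga; U -> aL | ag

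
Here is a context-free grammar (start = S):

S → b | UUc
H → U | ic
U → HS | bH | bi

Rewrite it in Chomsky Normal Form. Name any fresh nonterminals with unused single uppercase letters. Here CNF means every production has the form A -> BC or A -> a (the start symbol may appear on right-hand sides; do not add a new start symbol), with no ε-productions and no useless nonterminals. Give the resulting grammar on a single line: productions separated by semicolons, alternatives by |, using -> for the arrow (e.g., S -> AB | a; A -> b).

No ε-productions.
After unit-elimination: S -> b | UUc; H -> HS | bH | bi | ic; U -> HS | bH | bi.
TERM: introduce A -> b, C -> c, B -> i and substitute in every rule of length ≥2.
BIN: S -> UUC becomes S -> UD, D -> UC.

S -> b | UD; A -> b; B -> i; C -> c; D -> UC; H -> AB | AH | BC | HS; U -> AB | AH | HS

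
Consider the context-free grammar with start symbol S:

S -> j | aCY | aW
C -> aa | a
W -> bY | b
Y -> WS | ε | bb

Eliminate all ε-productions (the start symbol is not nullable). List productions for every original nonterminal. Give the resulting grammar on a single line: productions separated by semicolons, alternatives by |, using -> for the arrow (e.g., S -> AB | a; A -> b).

S -> j | aC | aW | aCY; C -> a | aa; W -> b | bY; Y -> WS | bb

Nullable set: {Y}.
S -> aCY: Y nullable, giving aC | aCY.
W -> bY: Y nullable, giving b | bY.
Drop Y -> ε.
Unchanged (no nullable symbols): S -> aW; S -> j; C -> a; C -> aa; W -> b; Y -> WS; Y -> bb.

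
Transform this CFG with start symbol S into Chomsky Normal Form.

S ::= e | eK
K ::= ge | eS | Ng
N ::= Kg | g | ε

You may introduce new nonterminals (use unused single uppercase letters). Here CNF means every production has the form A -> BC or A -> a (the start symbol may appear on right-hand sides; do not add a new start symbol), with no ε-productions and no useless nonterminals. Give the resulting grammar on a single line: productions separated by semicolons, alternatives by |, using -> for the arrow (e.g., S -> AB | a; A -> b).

Nullable: {N}; after ε-elimination: S -> e | eK; K -> g | Ng | eS | ge; N -> g | Kg.
No unit productions to eliminate.
TERM: introduce B -> e, A -> g and substitute in every rule of length ≥2.

S -> e | BK; A -> g; B -> e; K -> g | AB | BS | NA; N -> g | KA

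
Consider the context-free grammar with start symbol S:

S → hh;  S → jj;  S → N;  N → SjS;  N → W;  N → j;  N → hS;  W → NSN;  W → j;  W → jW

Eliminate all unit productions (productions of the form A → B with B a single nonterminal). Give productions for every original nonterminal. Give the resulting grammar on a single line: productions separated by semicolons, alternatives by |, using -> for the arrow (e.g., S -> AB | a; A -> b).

Unit productions: N->W, S->N.
Unit pairs (A ⇒* B via units): (N,W), (S,N), (S,W).
S: inherits non-unit rules of {N, S, W} → NSN | SjS | hS | hh | j | jW | jj.
N: inherits non-unit rules of {N, W} → NSN | SjS | hS | j | jW.
W: inherits non-unit rules of {W} → NSN | j | jW.

S -> j | hS | hh | jW | jj | NSN | SjS; N -> j | hS | jW | NSN | SjS; W -> j | jW | NSN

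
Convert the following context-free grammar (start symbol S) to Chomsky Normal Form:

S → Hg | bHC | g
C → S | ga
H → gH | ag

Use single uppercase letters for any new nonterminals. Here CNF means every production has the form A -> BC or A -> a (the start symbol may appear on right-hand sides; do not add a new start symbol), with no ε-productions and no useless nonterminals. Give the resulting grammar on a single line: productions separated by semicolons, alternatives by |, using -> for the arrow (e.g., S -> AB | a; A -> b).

S -> g | BF | HA; A -> g; B -> b; C -> g | AD | BE | HA; D -> a; E -> HC; F -> HC; H -> AH | DA

No ε-productions.
After unit-elimination: S -> g | Hg | bHC; C -> g | Hg | ga | bHC; H -> ag | gH.
TERM: introduce D -> a, B -> b, A -> g and substitute in every rule of length ≥2.
BIN: C -> BHC becomes C -> BE, E -> HC; S -> BHC becomes S -> BF, F -> HC.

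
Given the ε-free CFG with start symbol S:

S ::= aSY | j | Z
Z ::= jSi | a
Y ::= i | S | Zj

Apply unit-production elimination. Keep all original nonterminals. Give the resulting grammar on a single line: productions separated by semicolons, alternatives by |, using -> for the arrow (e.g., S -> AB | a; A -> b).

Unit productions: S->Z, Y->S.
Unit pairs (A ⇒* B via units): (S,Z), (Y,S), (Y,Z).
S: inherits non-unit rules of {S, Z} → a | aSY | j | jSi.
Y: inherits non-unit rules of {S, Y, Z} → Zj | a | aSY | i | j | jSi.
Z: inherits non-unit rules of {Z} → a | jSi.

S -> a | j | aSY | jSi; Y -> a | i | j | Zj | aSY | jSi; Z -> a | jSi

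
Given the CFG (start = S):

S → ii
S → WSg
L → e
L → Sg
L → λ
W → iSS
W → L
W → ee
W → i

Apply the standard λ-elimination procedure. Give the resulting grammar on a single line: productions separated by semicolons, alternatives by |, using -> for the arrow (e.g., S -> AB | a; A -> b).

S -> Sg | ii | WSg; L -> e | Sg; W -> L | i | ee | iSS

Nullable set: {L, W}.
S -> WSg: W nullable, giving Sg | WSg.
Drop L -> λ.
W -> L: L nullable, giving L.
Unchanged (no nullable symbols): S -> ii; L -> Sg; L -> e; W -> ee; W -> i; W -> iSS.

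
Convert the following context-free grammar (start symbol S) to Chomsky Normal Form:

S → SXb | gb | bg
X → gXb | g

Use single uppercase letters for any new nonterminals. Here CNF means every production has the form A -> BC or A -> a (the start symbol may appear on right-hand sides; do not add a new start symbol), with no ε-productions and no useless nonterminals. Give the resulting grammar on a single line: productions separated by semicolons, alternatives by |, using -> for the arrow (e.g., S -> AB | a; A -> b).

S -> AB | BA | SC; A -> b; B -> g; C -> XA; D -> XA; X -> g | BD

No ε-productions.
No unit productions to eliminate.
TERM: introduce A -> b, B -> g and substitute in every rule of length ≥2.
BIN: S -> SXA becomes S -> SC, C -> XA; X -> BXA becomes X -> BD, D -> XA.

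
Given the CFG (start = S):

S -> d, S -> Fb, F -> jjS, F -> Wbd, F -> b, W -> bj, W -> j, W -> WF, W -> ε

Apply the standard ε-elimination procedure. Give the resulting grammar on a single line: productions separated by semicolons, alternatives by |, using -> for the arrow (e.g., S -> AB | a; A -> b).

Nullable set: {W}.
F -> Wbd: W nullable, giving Wbd | bd.
Drop W -> ε.
W -> WF: W nullable, giving F | WF.
Unchanged (no nullable symbols): S -> Fb; S -> d; F -> b; F -> jjS; W -> bj; W -> j.

S -> d | Fb; F -> b | bd | Wbd | jjS; W -> F | j | WF | bj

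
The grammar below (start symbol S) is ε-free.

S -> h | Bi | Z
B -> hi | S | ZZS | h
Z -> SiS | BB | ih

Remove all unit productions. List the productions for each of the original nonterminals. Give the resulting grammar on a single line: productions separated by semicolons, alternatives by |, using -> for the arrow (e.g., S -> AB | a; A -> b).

S -> h | BB | Bi | ih | SiS; B -> h | BB | Bi | hi | ih | SiS | ZZS; Z -> BB | ih | SiS

Unit productions: B->S, S->Z.
Unit pairs (A ⇒* B via units): (B,S), (B,Z), (S,Z).
S: inherits non-unit rules of {S, Z} → BB | Bi | SiS | h | ih.
B: inherits non-unit rules of {B, S, Z} → BB | Bi | SiS | ZZS | h | hi | ih.
Z: inherits non-unit rules of {Z} → BB | SiS | ih.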